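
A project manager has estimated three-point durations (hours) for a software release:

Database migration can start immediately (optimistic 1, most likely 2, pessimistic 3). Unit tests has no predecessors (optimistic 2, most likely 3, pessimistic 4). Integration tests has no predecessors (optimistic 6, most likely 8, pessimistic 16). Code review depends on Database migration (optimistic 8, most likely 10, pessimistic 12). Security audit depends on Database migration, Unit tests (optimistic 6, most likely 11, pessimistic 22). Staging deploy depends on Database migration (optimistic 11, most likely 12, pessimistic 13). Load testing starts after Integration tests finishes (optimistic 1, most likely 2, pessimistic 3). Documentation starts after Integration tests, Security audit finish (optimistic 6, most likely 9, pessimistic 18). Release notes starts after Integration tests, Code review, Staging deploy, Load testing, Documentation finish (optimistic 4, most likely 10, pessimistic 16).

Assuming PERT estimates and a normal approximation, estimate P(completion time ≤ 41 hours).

0.938

te_Database migration = (1 + 4·2 + 3)/6 = 12/6 = 2; σ²_Database migration = ((3−1)/6)² = 0.111
te_Unit tests = (2 + 4·3 + 4)/6 = 18/6 = 3; σ²_Unit tests = ((4−2)/6)² = 0.111
te_Integration tests = (6 + 4·8 + 16)/6 = 54/6 = 9; σ²_Integration tests = ((16−6)/6)² = 2.778
te_Code review = (8 + 4·10 + 12)/6 = 60/6 = 10; σ²_Code review = ((12−8)/6)² = 0.444
te_Security audit = (6 + 4·11 + 22)/6 = 72/6 = 12; σ²_Security audit = ((22−6)/6)² = 7.111
te_Staging deploy = (11 + 4·12 + 13)/6 = 72/6 = 12; σ²_Staging deploy = ((13−11)/6)² = 0.111
te_Load testing = (1 + 4·2 + 3)/6 = 12/6 = 2; σ²_Load testing = ((3−1)/6)² = 0.111
te_Documentation = (6 + 4·9 + 18)/6 = 60/6 = 10; σ²_Documentation = ((18−6)/6)² = 4.000
te_Release notes = (4 + 4·10 + 16)/6 = 60/6 = 10; σ²_Release notes = ((16−4)/6)² = 4.000

Forward pass:
ES_Database migration = 0; EF_Database migration = 2
ES_Unit tests = 0; EF_Unit tests = 3
ES_Integration tests = 0; EF_Integration tests = 9
ES_Code review = 2; EF_Code review = 2+10 = 12
ES_Security audit = max(EF_Database migration=2, EF_Unit tests=3) = 3; EF_Security audit = 3+12 = 15
ES_Staging deploy = 2; EF_Staging deploy = 2+12 = 14
ES_Load testing = 9; EF_Load testing = 9+2 = 11
ES_Documentation = max(EF_Integration tests=9, EF_Security audit=15) = 15; EF_Documentation = 15+10 = 25
ES_Release notes = max(EF_Integration tests=9, EF_Code review=12, EF_Staging deploy=14, EF_Load testing=11, EF_Documentation=25) = 25; EF_Release notes = 25+10 = 35
Expected project duration μ = 35 hours. Critical path: Unit tests → Security audit → Documentation → Release notes.

Variance along critical path = 0.111 + 7.111 + 4.000 + 4.000 = 15.222; σ = √15.222 = 3.902 hours.
Z = (41 − 35) / 3.902 = 1.538
P(T ≤ 41) = Φ(1.538) ≈ 0.938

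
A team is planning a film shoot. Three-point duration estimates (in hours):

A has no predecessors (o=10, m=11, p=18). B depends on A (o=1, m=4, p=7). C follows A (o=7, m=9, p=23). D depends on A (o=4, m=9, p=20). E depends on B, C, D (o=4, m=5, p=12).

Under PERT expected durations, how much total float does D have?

te_A = (10 + 4·11 + 18)/6 = 72/6 = 12
te_B = (1 + 4·4 + 7)/6 = 24/6 = 4
te_C = (7 + 4·9 + 23)/6 = 66/6 = 11
te_D = (4 + 4·9 + 20)/6 = 60/6 = 10
te_E = (4 + 4·5 + 12)/6 = 36/6 = 6

Forward pass:
ES_A = 0; EF_A = 12
ES_B = 12; EF_B = 12+4 = 16
ES_C = 12; EF_C = 12+11 = 23
ES_D = 12; EF_D = 12+10 = 22
ES_E = max(EF_B=16, EF_C=23, EF_D=22) = 23; EF_E = 23+6 = 29
Expected project duration μ = 29 hours. Critical path: A → C → E.

Backward pass:
LF_E = 29; LS_E = 29−6 = 23
LF_D = LS_E = 23; LS_D = 23−10 = 13
LF_C = LS_E = 23; LS_C = 23−11 = 12
LF_B = LS_E = 23; LS_B = 23−4 = 19
LF_A = min(LS_B=19, LS_C=12, LS_D=13) = 12; LS_A = 12−12 = 0
Slack_D = LS_D − ES_D = 13 − 12 = 1

1 hours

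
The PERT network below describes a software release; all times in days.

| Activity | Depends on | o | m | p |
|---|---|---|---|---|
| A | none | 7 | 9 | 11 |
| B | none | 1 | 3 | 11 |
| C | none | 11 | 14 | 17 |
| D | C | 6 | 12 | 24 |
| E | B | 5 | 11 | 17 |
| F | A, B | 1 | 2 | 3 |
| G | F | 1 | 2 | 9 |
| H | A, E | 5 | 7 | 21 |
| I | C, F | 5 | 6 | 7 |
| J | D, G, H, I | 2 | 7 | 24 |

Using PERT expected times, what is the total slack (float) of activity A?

9 days

te_A = (7 + 4·9 + 11)/6 = 54/6 = 9
te_B = (1 + 4·3 + 11)/6 = 24/6 = 4
te_C = (11 + 4·14 + 17)/6 = 84/6 = 14
te_D = (6 + 4·12 + 24)/6 = 78/6 = 13
te_E = (5 + 4·11 + 17)/6 = 66/6 = 11
te_F = (1 + 4·2 + 3)/6 = 12/6 = 2
te_G = (1 + 4·2 + 9)/6 = 18/6 = 3
te_H = (5 + 4·7 + 21)/6 = 54/6 = 9
te_I = (5 + 4·6 + 7)/6 = 36/6 = 6
te_J = (2 + 4·7 + 24)/6 = 54/6 = 9

Forward pass:
ES_A = 0; EF_A = 9
ES_B = 0; EF_B = 4
ES_C = 0; EF_C = 14
ES_D = 14; EF_D = 14+13 = 27
ES_E = 4; EF_E = 4+11 = 15
ES_F = max(EF_A=9, EF_B=4) = 9; EF_F = 9+2 = 11
ES_G = 11; EF_G = 11+3 = 14
ES_H = max(EF_A=9, EF_E=15) = 15; EF_H = 15+9 = 24
ES_I = max(EF_C=14, EF_F=11) = 14; EF_I = 14+6 = 20
ES_J = max(EF_D=27, EF_G=14, EF_H=24, EF_I=20) = 27; EF_J = 27+9 = 36
Expected project duration μ = 36 days. Critical path: C → D → J.

Backward pass:
LF_J = 36; LS_J = 36−9 = 27
LF_I = LS_J = 27; LS_I = 27−6 = 21
LF_H = LS_J = 27; LS_H = 27−9 = 18
LF_G = LS_J = 27; LS_G = 27−3 = 24
LF_F = min(LS_G=24, LS_I=21) = 21; LS_F = 21−2 = 19
LF_E = LS_H = 18; LS_E = 18−11 = 7
LF_D = LS_J = 27; LS_D = 27−13 = 14
LF_C = min(LS_D=14, LS_I=21) = 14; LS_C = 14−14 = 0
LF_B = min(LS_E=7, LS_F=19) = 7; LS_B = 7−4 = 3
LF_A = min(LS_F=19, LS_H=18) = 18; LS_A = 18−9 = 9
Slack_A = LS_A − ES_A = 9 − 0 = 9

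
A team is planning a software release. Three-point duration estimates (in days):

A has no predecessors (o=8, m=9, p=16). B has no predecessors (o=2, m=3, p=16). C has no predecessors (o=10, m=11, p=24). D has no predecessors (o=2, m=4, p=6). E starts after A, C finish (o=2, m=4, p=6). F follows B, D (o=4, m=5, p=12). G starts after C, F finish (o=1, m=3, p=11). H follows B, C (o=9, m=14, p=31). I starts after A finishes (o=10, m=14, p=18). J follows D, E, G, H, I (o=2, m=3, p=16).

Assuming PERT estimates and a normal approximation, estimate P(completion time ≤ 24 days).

te_A = (8 + 4·9 + 16)/6 = 60/6 = 10; σ²_A = ((16−8)/6)² = 1.778
te_B = (2 + 4·3 + 16)/6 = 30/6 = 5; σ²_B = ((16−2)/6)² = 5.444
te_C = (10 + 4·11 + 24)/6 = 78/6 = 13; σ²_C = ((24−10)/6)² = 5.444
te_D = (2 + 4·4 + 6)/6 = 24/6 = 4; σ²_D = ((6−2)/6)² = 0.444
te_E = (2 + 4·4 + 6)/6 = 24/6 = 4; σ²_E = ((6−2)/6)² = 0.444
te_F = (4 + 4·5 + 12)/6 = 36/6 = 6; σ²_F = ((12−4)/6)² = 1.778
te_G = (1 + 4·3 + 11)/6 = 24/6 = 4; σ²_G = ((11−1)/6)² = 2.778
te_H = (9 + 4·14 + 31)/6 = 96/6 = 16; σ²_H = ((31−9)/6)² = 13.444
te_I = (10 + 4·14 + 18)/6 = 84/6 = 14; σ²_I = ((18−10)/6)² = 1.778
te_J = (2 + 4·3 + 16)/6 = 30/6 = 5; σ²_J = ((16−2)/6)² = 5.444

Forward pass:
ES_A = 0; EF_A = 10
ES_B = 0; EF_B = 5
ES_C = 0; EF_C = 13
ES_D = 0; EF_D = 4
ES_E = max(EF_A=10, EF_C=13) = 13; EF_E = 13+4 = 17
ES_F = max(EF_B=5, EF_D=4) = 5; EF_F = 5+6 = 11
ES_G = max(EF_C=13, EF_F=11) = 13; EF_G = 13+4 = 17
ES_H = max(EF_B=5, EF_C=13) = 13; EF_H = 13+16 = 29
ES_I = 10; EF_I = 10+14 = 24
ES_J = max(EF_D=4, EF_E=17, EF_G=17, EF_H=29, EF_I=24) = 29; EF_J = 29+5 = 34
Expected project duration μ = 34 days. Critical path: C → H → J.

Variance along critical path = 5.444 + 13.444 + 5.444 = 24.333; σ = √24.333 = 4.933 days.
Z = (24 − 34) / 4.933 = -2.027
P(T ≤ 24) = Φ(-2.027) ≈ 0.021

0.021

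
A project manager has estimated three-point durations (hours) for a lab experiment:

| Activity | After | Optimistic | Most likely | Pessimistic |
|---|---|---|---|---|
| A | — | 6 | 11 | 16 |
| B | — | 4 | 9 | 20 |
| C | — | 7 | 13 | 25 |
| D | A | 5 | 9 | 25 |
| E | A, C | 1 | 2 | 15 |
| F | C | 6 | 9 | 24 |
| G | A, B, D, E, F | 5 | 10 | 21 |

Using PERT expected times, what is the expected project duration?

te_A = (6 + 4·11 + 16)/6 = 66/6 = 11
te_B = (4 + 4·9 + 20)/6 = 60/6 = 10
te_C = (7 + 4·13 + 25)/6 = 84/6 = 14
te_D = (5 + 4·9 + 25)/6 = 66/6 = 11
te_E = (1 + 4·2 + 15)/6 = 24/6 = 4
te_F = (6 + 4·9 + 24)/6 = 66/6 = 11
te_G = (5 + 4·10 + 21)/6 = 66/6 = 11

Forward pass:
ES_A = 0; EF_A = 11
ES_B = 0; EF_B = 10
ES_C = 0; EF_C = 14
ES_D = 11; EF_D = 11+11 = 22
ES_E = max(EF_A=11, EF_C=14) = 14; EF_E = 14+4 = 18
ES_F = 14; EF_F = 14+11 = 25
ES_G = max(EF_A=11, EF_B=10, EF_D=22, EF_E=18, EF_F=25) = 25; EF_G = 25+11 = 36
Expected project duration μ = 36 hours. Critical path: C → F → G.

36 hours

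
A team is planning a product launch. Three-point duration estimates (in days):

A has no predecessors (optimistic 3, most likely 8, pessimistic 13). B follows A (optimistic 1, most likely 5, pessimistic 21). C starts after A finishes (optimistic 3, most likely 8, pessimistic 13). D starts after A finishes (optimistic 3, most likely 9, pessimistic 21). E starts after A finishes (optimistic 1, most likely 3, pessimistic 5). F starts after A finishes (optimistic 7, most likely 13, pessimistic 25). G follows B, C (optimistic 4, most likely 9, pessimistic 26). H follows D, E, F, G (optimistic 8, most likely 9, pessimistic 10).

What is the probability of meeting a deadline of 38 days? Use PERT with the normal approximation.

0.676

te_A = (3 + 4·8 + 13)/6 = 48/6 = 8; σ²_A = ((13−3)/6)² = 2.778
te_B = (1 + 4·5 + 21)/6 = 42/6 = 7; σ²_B = ((21−1)/6)² = 11.111
te_C = (3 + 4·8 + 13)/6 = 48/6 = 8; σ²_C = ((13−3)/6)² = 2.778
te_D = (3 + 4·9 + 21)/6 = 60/6 = 10; σ²_D = ((21−3)/6)² = 9.000
te_E = (1 + 4·3 + 5)/6 = 18/6 = 3; σ²_E = ((5−1)/6)² = 0.444
te_F = (7 + 4·13 + 25)/6 = 84/6 = 14; σ²_F = ((25−7)/6)² = 9.000
te_G = (4 + 4·9 + 26)/6 = 66/6 = 11; σ²_G = ((26−4)/6)² = 13.444
te_H = (8 + 4·9 + 10)/6 = 54/6 = 9; σ²_H = ((10−8)/6)² = 0.111

Forward pass:
ES_A = 0; EF_A = 8
ES_B = 8; EF_B = 8+7 = 15
ES_C = 8; EF_C = 8+8 = 16
ES_D = 8; EF_D = 8+10 = 18
ES_E = 8; EF_E = 8+3 = 11
ES_F = 8; EF_F = 8+14 = 22
ES_G = max(EF_B=15, EF_C=16) = 16; EF_G = 16+11 = 27
ES_H = max(EF_D=18, EF_E=11, EF_F=22, EF_G=27) = 27; EF_H = 27+9 = 36
Expected project duration μ = 36 days. Critical path: A → C → G → H.

Variance along critical path = 2.778 + 2.778 + 13.444 + 0.111 = 19.111; σ = √19.111 = 4.372 days.
Z = (38 − 36) / 4.372 = 0.457
P(T ≤ 38) = Φ(0.457) ≈ 0.676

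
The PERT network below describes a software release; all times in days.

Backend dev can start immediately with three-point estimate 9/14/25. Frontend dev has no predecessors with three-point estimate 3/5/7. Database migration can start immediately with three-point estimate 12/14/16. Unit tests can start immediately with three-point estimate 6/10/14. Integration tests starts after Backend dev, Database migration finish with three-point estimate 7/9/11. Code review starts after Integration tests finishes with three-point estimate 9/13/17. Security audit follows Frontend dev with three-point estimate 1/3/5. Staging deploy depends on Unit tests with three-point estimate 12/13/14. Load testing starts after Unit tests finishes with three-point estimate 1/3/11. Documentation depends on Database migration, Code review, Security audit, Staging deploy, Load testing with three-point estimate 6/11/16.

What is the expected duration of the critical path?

48 days

te_Backend dev = (9 + 4·14 + 25)/6 = 90/6 = 15
te_Frontend dev = (3 + 4·5 + 7)/6 = 30/6 = 5
te_Database migration = (12 + 4·14 + 16)/6 = 84/6 = 14
te_Unit tests = (6 + 4·10 + 14)/6 = 60/6 = 10
te_Integration tests = (7 + 4·9 + 11)/6 = 54/6 = 9
te_Code review = (9 + 4·13 + 17)/6 = 78/6 = 13
te_Security audit = (1 + 4·3 + 5)/6 = 18/6 = 3
te_Staging deploy = (12 + 4·13 + 14)/6 = 78/6 = 13
te_Load testing = (1 + 4·3 + 11)/6 = 24/6 = 4
te_Documentation = (6 + 4·11 + 16)/6 = 66/6 = 11

Forward pass:
ES_Backend dev = 0; EF_Backend dev = 15
ES_Frontend dev = 0; EF_Frontend dev = 5
ES_Database migration = 0; EF_Database migration = 14
ES_Unit tests = 0; EF_Unit tests = 10
ES_Integration tests = max(EF_Backend dev=15, EF_Database migration=14) = 15; EF_Integration tests = 15+9 = 24
ES_Code review = 24; EF_Code review = 24+13 = 37
ES_Security audit = 5; EF_Security audit = 5+3 = 8
ES_Staging deploy = 10; EF_Staging deploy = 10+13 = 23
ES_Load testing = 10; EF_Load testing = 10+4 = 14
ES_Documentation = max(EF_Database migration=14, EF_Code review=37, EF_Security audit=8, EF_Staging deploy=23, EF_Load testing=14) = 37; EF_Documentation = 37+11 = 48
Expected project duration μ = 48 days. Critical path: Backend dev → Integration tests → Code review → Documentation.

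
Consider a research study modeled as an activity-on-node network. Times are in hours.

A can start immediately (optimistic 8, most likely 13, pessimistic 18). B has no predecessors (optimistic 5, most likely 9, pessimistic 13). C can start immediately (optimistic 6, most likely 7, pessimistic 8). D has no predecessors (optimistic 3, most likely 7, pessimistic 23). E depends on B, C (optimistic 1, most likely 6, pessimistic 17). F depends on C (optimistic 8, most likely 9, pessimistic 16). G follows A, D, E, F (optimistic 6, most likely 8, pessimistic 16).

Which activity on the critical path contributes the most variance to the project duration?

te_A = (8 + 4·13 + 18)/6 = 78/6 = 13; σ²_A = ((18−8)/6)² = 2.778
te_B = (5 + 4·9 + 13)/6 = 54/6 = 9; σ²_B = ((13−5)/6)² = 1.778
te_C = (6 + 4·7 + 8)/6 = 42/6 = 7; σ²_C = ((8−6)/6)² = 0.111
te_D = (3 + 4·7 + 23)/6 = 54/6 = 9; σ²_D = ((23−3)/6)² = 11.111
te_E = (1 + 4·6 + 17)/6 = 42/6 = 7; σ²_E = ((17−1)/6)² = 7.111
te_F = (8 + 4·9 + 16)/6 = 60/6 = 10; σ²_F = ((16−8)/6)² = 1.778
te_G = (6 + 4·8 + 16)/6 = 54/6 = 9; σ²_G = ((16−6)/6)² = 2.778

Forward pass:
ES_A = 0; EF_A = 13
ES_B = 0; EF_B = 9
ES_C = 0; EF_C = 7
ES_D = 0; EF_D = 9
ES_E = max(EF_B=9, EF_C=7) = 9; EF_E = 9+7 = 16
ES_F = 7; EF_F = 7+10 = 17
ES_G = max(EF_A=13, EF_D=9, EF_E=16, EF_F=17) = 17; EF_G = 17+9 = 26
Expected project duration μ = 26 hours. Critical path: C → F → G.

Variances on critical path: σ²_C=0.111, σ²_F=1.778, σ²_G=2.778.
Largest is σ²_G = 2.778.

G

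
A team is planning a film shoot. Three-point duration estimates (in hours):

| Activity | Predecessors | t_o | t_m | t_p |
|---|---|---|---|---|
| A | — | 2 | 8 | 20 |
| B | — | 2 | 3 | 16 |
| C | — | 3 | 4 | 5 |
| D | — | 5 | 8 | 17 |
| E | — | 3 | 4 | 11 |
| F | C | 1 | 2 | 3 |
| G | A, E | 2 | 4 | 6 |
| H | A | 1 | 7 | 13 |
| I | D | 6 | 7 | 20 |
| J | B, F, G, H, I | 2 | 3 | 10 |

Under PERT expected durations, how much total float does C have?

te_A = (2 + 4·8 + 20)/6 = 54/6 = 9
te_B = (2 + 4·3 + 16)/6 = 30/6 = 5
te_C = (3 + 4·4 + 5)/6 = 24/6 = 4
te_D = (5 + 4·8 + 17)/6 = 54/6 = 9
te_E = (3 + 4·4 + 11)/6 = 30/6 = 5
te_F = (1 + 4·2 + 3)/6 = 12/6 = 2
te_G = (2 + 4·4 + 6)/6 = 24/6 = 4
te_H = (1 + 4·7 + 13)/6 = 42/6 = 7
te_I = (6 + 4·7 + 20)/6 = 54/6 = 9
te_J = (2 + 4·3 + 10)/6 = 24/6 = 4

Forward pass:
ES_A = 0; EF_A = 9
ES_B = 0; EF_B = 5
ES_C = 0; EF_C = 4
ES_D = 0; EF_D = 9
ES_E = 0; EF_E = 5
ES_F = 4; EF_F = 4+2 = 6
ES_G = max(EF_A=9, EF_E=5) = 9; EF_G = 9+4 = 13
ES_H = 9; EF_H = 9+7 = 16
ES_I = 9; EF_I = 9+9 = 18
ES_J = max(EF_B=5, EF_F=6, EF_G=13, EF_H=16, EF_I=18) = 18; EF_J = 18+4 = 22
Expected project duration μ = 22 hours. Critical path: D → I → J.

Backward pass:
LF_J = 22; LS_J = 22−4 = 18
LF_I = LS_J = 18; LS_I = 18−9 = 9
LF_H = LS_J = 18; LS_H = 18−7 = 11
LF_G = LS_J = 18; LS_G = 18−4 = 14
LF_F = LS_J = 18; LS_F = 18−2 = 16
LF_E = LS_G = 14; LS_E = 14−5 = 9
LF_D = LS_I = 9; LS_D = 9−9 = 0
LF_C = LS_F = 16; LS_C = 16−4 = 12
LF_B = LS_J = 18; LS_B = 18−5 = 13
LF_A = min(LS_G=14, LS_H=11) = 11; LS_A = 11−9 = 2
Slack_C = LS_C − ES_C = 12 − 0 = 12

12 hours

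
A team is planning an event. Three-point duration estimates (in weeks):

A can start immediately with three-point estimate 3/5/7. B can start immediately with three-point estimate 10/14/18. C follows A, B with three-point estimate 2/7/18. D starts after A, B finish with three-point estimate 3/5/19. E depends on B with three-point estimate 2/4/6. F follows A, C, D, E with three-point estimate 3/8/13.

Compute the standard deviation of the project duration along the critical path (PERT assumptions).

3.42 weeks

te_A = (3 + 4·5 + 7)/6 = 30/6 = 5; σ²_A = ((7−3)/6)² = 0.444
te_B = (10 + 4·14 + 18)/6 = 84/6 = 14; σ²_B = ((18−10)/6)² = 1.778
te_C = (2 + 4·7 + 18)/6 = 48/6 = 8; σ²_C = ((18−2)/6)² = 7.111
te_D = (3 + 4·5 + 19)/6 = 42/6 = 7; σ²_D = ((19−3)/6)² = 7.111
te_E = (2 + 4·4 + 6)/6 = 24/6 = 4; σ²_E = ((6−2)/6)² = 0.444
te_F = (3 + 4·8 + 13)/6 = 48/6 = 8; σ²_F = ((13−3)/6)² = 2.778

Forward pass:
ES_A = 0; EF_A = 5
ES_B = 0; EF_B = 14
ES_C = max(EF_A=5, EF_B=14) = 14; EF_C = 14+8 = 22
ES_D = max(EF_A=5, EF_B=14) = 14; EF_D = 14+7 = 21
ES_E = 14; EF_E = 14+4 = 18
ES_F = max(EF_A=5, EF_C=22, EF_D=21, EF_E=18) = 22; EF_F = 22+8 = 30
Expected project duration μ = 30 weeks. Critical path: B → C → F.

Variance along critical path = 1.778 + 7.111 + 2.778 = 11.667
σ = √11.667 = 3.416 weeks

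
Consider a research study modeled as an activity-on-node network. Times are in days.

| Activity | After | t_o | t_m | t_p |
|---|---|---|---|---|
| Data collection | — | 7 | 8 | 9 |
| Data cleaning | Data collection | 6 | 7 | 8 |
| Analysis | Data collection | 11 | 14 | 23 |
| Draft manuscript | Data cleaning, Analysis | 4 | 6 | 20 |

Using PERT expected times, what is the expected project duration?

te_Data collection = (7 + 4·8 + 9)/6 = 48/6 = 8
te_Data cleaning = (6 + 4·7 + 8)/6 = 42/6 = 7
te_Analysis = (11 + 4·14 + 23)/6 = 90/6 = 15
te_Draft manuscript = (4 + 4·6 + 20)/6 = 48/6 = 8

Forward pass:
ES_Data collection = 0; EF_Data collection = 8
ES_Data cleaning = 8; EF_Data cleaning = 8+7 = 15
ES_Analysis = 8; EF_Analysis = 8+15 = 23
ES_Draft manuscript = max(EF_Data cleaning=15, EF_Analysis=23) = 23; EF_Draft manuscript = 23+8 = 31
Expected project duration μ = 31 days. Critical path: Data collection → Analysis → Draft manuscript.

31 days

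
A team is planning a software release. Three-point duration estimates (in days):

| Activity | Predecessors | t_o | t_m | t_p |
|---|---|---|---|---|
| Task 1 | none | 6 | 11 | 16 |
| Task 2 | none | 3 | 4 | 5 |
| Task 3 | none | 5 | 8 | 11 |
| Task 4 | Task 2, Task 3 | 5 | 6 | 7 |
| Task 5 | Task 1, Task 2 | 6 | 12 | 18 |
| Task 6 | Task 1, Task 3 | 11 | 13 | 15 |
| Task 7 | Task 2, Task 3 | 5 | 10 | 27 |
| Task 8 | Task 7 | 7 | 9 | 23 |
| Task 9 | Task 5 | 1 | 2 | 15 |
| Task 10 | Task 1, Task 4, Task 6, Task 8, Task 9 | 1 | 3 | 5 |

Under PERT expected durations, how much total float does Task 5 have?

te_Task 1 = (6 + 4·11 + 16)/6 = 66/6 = 11
te_Task 2 = (3 + 4·4 + 5)/6 = 24/6 = 4
te_Task 3 = (5 + 4·8 + 11)/6 = 48/6 = 8
te_Task 4 = (5 + 4·6 + 7)/6 = 36/6 = 6
te_Task 5 = (6 + 4·12 + 18)/6 = 72/6 = 12
te_Task 6 = (11 + 4·13 + 15)/6 = 78/6 = 13
te_Task 7 = (5 + 4·10 + 27)/6 = 72/6 = 12
te_Task 8 = (7 + 4·9 + 23)/6 = 66/6 = 11
te_Task 9 = (1 + 4·2 + 15)/6 = 24/6 = 4
te_Task 10 = (1 + 4·3 + 5)/6 = 18/6 = 3

Forward pass:
ES_Task 1 = 0; EF_Task 1 = 11
ES_Task 2 = 0; EF_Task 2 = 4
ES_Task 3 = 0; EF_Task 3 = 8
ES_Task 4 = max(EF_Task 2=4, EF_Task 3=8) = 8; EF_Task 4 = 8+6 = 14
ES_Task 5 = max(EF_Task 1=11, EF_Task 2=4) = 11; EF_Task 5 = 11+12 = 23
ES_Task 6 = max(EF_Task 1=11, EF_Task 3=8) = 11; EF_Task 6 = 11+13 = 24
ES_Task 7 = max(EF_Task 2=4, EF_Task 3=8) = 8; EF_Task 7 = 8+12 = 20
ES_Task 8 = 20; EF_Task 8 = 20+11 = 31
ES_Task 9 = 23; EF_Task 9 = 23+4 = 27
ES_Task 10 = max(EF_Task 1=11, EF_Task 4=14, EF_Task 6=24, EF_Task 8=31, EF_Task 9=27) = 31; EF_Task 10 = 31+3 = 34
Expected project duration μ = 34 days. Critical path: Task 3 → Task 7 → Task 8 → Task 10.

Backward pass:
LF_Task 10 = 34; LS_Task 10 = 34−3 = 31
LF_Task 9 = LS_Task 10 = 31; LS_Task 9 = 31−4 = 27
LF_Task 8 = LS_Task 10 = 31; LS_Task 8 = 31−11 = 20
LF_Task 7 = LS_Task 8 = 20; LS_Task 7 = 20−12 = 8
LF_Task 6 = LS_Task 10 = 31; LS_Task 6 = 31−13 = 18
LF_Task 5 = LS_Task 9 = 27; LS_Task 5 = 27−12 = 15
LF_Task 4 = LS_Task 10 = 31; LS_Task 4 = 31−6 = 25
LF_Task 3 = min(LS_Task 4=25, LS_Task 6=18, LS_Task 7=8) = 8; LS_Task 3 = 8−8 = 0
LF_Task 2 = min(LS_Task 4=25, LS_Task 5=15, LS_Task 7=8) = 8; LS_Task 2 = 8−4 = 4
LF_Task 1 = min(LS_Task 5=15, LS_Task 6=18, LS_Task 10=31) = 15; LS_Task 1 = 15−11 = 4
Slack_Task 5 = LS_Task 5 − ES_Task 5 = 15 − 11 = 4

4 days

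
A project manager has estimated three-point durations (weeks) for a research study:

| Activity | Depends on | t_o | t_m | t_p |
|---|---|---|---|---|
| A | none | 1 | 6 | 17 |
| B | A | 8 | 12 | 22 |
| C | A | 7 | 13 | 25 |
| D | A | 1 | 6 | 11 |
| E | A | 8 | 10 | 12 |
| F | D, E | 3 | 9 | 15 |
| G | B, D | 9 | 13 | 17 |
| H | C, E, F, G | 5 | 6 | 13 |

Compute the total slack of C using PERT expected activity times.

12 weeks

te_A = (1 + 4·6 + 17)/6 = 42/6 = 7
te_B = (8 + 4·12 + 22)/6 = 78/6 = 13
te_C = (7 + 4·13 + 25)/6 = 84/6 = 14
te_D = (1 + 4·6 + 11)/6 = 36/6 = 6
te_E = (8 + 4·10 + 12)/6 = 60/6 = 10
te_F = (3 + 4·9 + 15)/6 = 54/6 = 9
te_G = (9 + 4·13 + 17)/6 = 78/6 = 13
te_H = (5 + 4·6 + 13)/6 = 42/6 = 7

Forward pass:
ES_A = 0; EF_A = 7
ES_B = 7; EF_B = 7+13 = 20
ES_C = 7; EF_C = 7+14 = 21
ES_D = 7; EF_D = 7+6 = 13
ES_E = 7; EF_E = 7+10 = 17
ES_F = max(EF_D=13, EF_E=17) = 17; EF_F = 17+9 = 26
ES_G = max(EF_B=20, EF_D=13) = 20; EF_G = 20+13 = 33
ES_H = max(EF_C=21, EF_E=17, EF_F=26, EF_G=33) = 33; EF_H = 33+7 = 40
Expected project duration μ = 40 weeks. Critical path: A → B → G → H.

Backward pass:
LF_H = 40; LS_H = 40−7 = 33
LF_G = LS_H = 33; LS_G = 33−13 = 20
LF_F = LS_H = 33; LS_F = 33−9 = 24
LF_E = min(LS_F=24, LS_H=33) = 24; LS_E = 24−10 = 14
LF_D = min(LS_F=24, LS_G=20) = 20; LS_D = 20−6 = 14
LF_C = LS_H = 33; LS_C = 33−14 = 19
LF_B = LS_G = 20; LS_B = 20−13 = 7
LF_A = min(LS_B=7, LS_C=19, LS_D=14, LS_E=14) = 7; LS_A = 7−7 = 0
Slack_C = LS_C − ES_C = 19 − 7 = 12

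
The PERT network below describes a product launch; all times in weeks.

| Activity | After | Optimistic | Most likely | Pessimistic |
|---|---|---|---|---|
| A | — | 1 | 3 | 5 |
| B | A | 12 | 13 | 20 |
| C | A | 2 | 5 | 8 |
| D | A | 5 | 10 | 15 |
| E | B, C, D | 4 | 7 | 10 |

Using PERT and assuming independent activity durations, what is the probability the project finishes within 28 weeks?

te_A = (1 + 4·3 + 5)/6 = 18/6 = 3; σ²_A = ((5−1)/6)² = 0.444
te_B = (12 + 4·13 + 20)/6 = 84/6 = 14; σ²_B = ((20−12)/6)² = 1.778
te_C = (2 + 4·5 + 8)/6 = 30/6 = 5; σ²_C = ((8−2)/6)² = 1.000
te_D = (5 + 4·10 + 15)/6 = 60/6 = 10; σ²_D = ((15−5)/6)² = 2.778
te_E = (4 + 4·7 + 10)/6 = 42/6 = 7; σ²_E = ((10−4)/6)² = 1.000

Forward pass:
ES_A = 0; EF_A = 3
ES_B = 3; EF_B = 3+14 = 17
ES_C = 3; EF_C = 3+5 = 8
ES_D = 3; EF_D = 3+10 = 13
ES_E = max(EF_B=17, EF_C=8, EF_D=13) = 17; EF_E = 17+7 = 24
Expected project duration μ = 24 weeks. Critical path: A → B → E.

Variance along critical path = 0.444 + 1.778 + 1.000 = 3.222; σ = √3.222 = 1.795 weeks.
Z = (28 − 24) / 1.795 = 2.228
P(T ≤ 28) = Φ(2.228) ≈ 0.987

0.987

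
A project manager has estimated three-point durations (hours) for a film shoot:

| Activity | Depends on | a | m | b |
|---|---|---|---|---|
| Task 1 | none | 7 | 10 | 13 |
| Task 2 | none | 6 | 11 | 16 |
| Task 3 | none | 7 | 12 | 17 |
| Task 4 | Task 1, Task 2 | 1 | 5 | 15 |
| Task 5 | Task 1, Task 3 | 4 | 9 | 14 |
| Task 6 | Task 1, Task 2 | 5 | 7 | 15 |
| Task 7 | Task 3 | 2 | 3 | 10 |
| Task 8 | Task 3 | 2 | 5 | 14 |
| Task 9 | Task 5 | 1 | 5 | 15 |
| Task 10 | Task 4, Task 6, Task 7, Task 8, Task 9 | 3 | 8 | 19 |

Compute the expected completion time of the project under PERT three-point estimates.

36 hours

te_Task 1 = (7 + 4·10 + 13)/6 = 60/6 = 10
te_Task 2 = (6 + 4·11 + 16)/6 = 66/6 = 11
te_Task 3 = (7 + 4·12 + 17)/6 = 72/6 = 12
te_Task 4 = (1 + 4·5 + 15)/6 = 36/6 = 6
te_Task 5 = (4 + 4·9 + 14)/6 = 54/6 = 9
te_Task 6 = (5 + 4·7 + 15)/6 = 48/6 = 8
te_Task 7 = (2 + 4·3 + 10)/6 = 24/6 = 4
te_Task 8 = (2 + 4·5 + 14)/6 = 36/6 = 6
te_Task 9 = (1 + 4·5 + 15)/6 = 36/6 = 6
te_Task 10 = (3 + 4·8 + 19)/6 = 54/6 = 9

Forward pass:
ES_Task 1 = 0; EF_Task 1 = 10
ES_Task 2 = 0; EF_Task 2 = 11
ES_Task 3 = 0; EF_Task 3 = 12
ES_Task 4 = max(EF_Task 1=10, EF_Task 2=11) = 11; EF_Task 4 = 11+6 = 17
ES_Task 5 = max(EF_Task 1=10, EF_Task 3=12) = 12; EF_Task 5 = 12+9 = 21
ES_Task 6 = max(EF_Task 1=10, EF_Task 2=11) = 11; EF_Task 6 = 11+8 = 19
ES_Task 7 = 12; EF_Task 7 = 12+4 = 16
ES_Task 8 = 12; EF_Task 8 = 12+6 = 18
ES_Task 9 = 21; EF_Task 9 = 21+6 = 27
ES_Task 10 = max(EF_Task 4=17, EF_Task 6=19, EF_Task 7=16, EF_Task 8=18, EF_Task 9=27) = 27; EF_Task 10 = 27+9 = 36
Expected project duration μ = 36 hours. Critical path: Task 3 → Task 5 → Task 9 → Task 10.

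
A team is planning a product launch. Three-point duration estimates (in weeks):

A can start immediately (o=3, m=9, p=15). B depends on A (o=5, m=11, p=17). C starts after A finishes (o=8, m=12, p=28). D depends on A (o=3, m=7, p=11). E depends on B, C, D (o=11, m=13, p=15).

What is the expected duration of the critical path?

36 weeks

te_A = (3 + 4·9 + 15)/6 = 54/6 = 9
te_B = (5 + 4·11 + 17)/6 = 66/6 = 11
te_C = (8 + 4·12 + 28)/6 = 84/6 = 14
te_D = (3 + 4·7 + 11)/6 = 42/6 = 7
te_E = (11 + 4·13 + 15)/6 = 78/6 = 13

Forward pass:
ES_A = 0; EF_A = 9
ES_B = 9; EF_B = 9+11 = 20
ES_C = 9; EF_C = 9+14 = 23
ES_D = 9; EF_D = 9+7 = 16
ES_E = max(EF_B=20, EF_C=23, EF_D=16) = 23; EF_E = 23+13 = 36
Expected project duration μ = 36 weeks. Critical path: A → C → E.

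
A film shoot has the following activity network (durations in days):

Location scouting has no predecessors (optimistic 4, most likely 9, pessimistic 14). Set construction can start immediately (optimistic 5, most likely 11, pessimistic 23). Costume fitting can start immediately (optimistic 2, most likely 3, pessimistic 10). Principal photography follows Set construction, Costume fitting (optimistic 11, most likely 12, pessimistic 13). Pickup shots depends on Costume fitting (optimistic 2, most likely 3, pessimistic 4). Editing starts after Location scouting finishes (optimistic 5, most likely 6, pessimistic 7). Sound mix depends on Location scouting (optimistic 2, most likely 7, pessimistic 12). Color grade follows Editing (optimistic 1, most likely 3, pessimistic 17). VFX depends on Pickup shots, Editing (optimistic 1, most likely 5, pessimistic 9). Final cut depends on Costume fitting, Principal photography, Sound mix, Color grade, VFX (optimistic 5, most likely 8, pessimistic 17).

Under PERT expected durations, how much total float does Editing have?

4 days

te_Location scouting = (4 + 4·9 + 14)/6 = 54/6 = 9
te_Set construction = (5 + 4·11 + 23)/6 = 72/6 = 12
te_Costume fitting = (2 + 4·3 + 10)/6 = 24/6 = 4
te_Principal photography = (11 + 4·12 + 13)/6 = 72/6 = 12
te_Pickup shots = (2 + 4·3 + 4)/6 = 18/6 = 3
te_Editing = (5 + 4·6 + 7)/6 = 36/6 = 6
te_Sound mix = (2 + 4·7 + 12)/6 = 42/6 = 7
te_Color grade = (1 + 4·3 + 17)/6 = 30/6 = 5
te_VFX = (1 + 4·5 + 9)/6 = 30/6 = 5
te_Final cut = (5 + 4·8 + 17)/6 = 54/6 = 9

Forward pass:
ES_Location scouting = 0; EF_Location scouting = 9
ES_Set construction = 0; EF_Set construction = 12
ES_Costume fitting = 0; EF_Costume fitting = 4
ES_Principal photography = max(EF_Set construction=12, EF_Costume fitting=4) = 12; EF_Principal photography = 12+12 = 24
ES_Pickup shots = 4; EF_Pickup shots = 4+3 = 7
ES_Editing = 9; EF_Editing = 9+6 = 15
ES_Sound mix = 9; EF_Sound mix = 9+7 = 16
ES_Color grade = 15; EF_Color grade = 15+5 = 20
ES_VFX = max(EF_Pickup shots=7, EF_Editing=15) = 15; EF_VFX = 15+5 = 20
ES_Final cut = max(EF_Costume fitting=4, EF_Principal photography=24, EF_Sound mix=16, EF_Color grade=20, EF_VFX=20) = 24; EF_Final cut = 24+9 = 33
Expected project duration μ = 33 days. Critical path: Set construction → Principal photography → Final cut.

Backward pass:
LF_Final cut = 33; LS_Final cut = 33−9 = 24
LF_VFX = LS_Final cut = 24; LS_VFX = 24−5 = 19
LF_Color grade = LS_Final cut = 24; LS_Color grade = 24−5 = 19
LF_Sound mix = LS_Final cut = 24; LS_Sound mix = 24−7 = 17
LF_Editing = min(LS_Color grade=19, LS_VFX=19) = 19; LS_Editing = 19−6 = 13
LF_Pickup shots = LS_VFX = 19; LS_Pickup shots = 19−3 = 16
LF_Principal photography = LS_Final cut = 24; LS_Principal photography = 24−12 = 12
LF_Costume fitting = min(LS_Principal photography=12, LS_Pickup shots=16, LS_Final cut=24) = 12; LS_Costume fitting = 12−4 = 8
LF_Set construction = LS_Principal photography = 12; LS_Set construction = 12−12 = 0
LF_Location scouting = min(LS_Editing=13, LS_Sound mix=17) = 13; LS_Location scouting = 13−9 = 4
Slack_Editing = LS_Editing − ES_Editing = 13 − 9 = 4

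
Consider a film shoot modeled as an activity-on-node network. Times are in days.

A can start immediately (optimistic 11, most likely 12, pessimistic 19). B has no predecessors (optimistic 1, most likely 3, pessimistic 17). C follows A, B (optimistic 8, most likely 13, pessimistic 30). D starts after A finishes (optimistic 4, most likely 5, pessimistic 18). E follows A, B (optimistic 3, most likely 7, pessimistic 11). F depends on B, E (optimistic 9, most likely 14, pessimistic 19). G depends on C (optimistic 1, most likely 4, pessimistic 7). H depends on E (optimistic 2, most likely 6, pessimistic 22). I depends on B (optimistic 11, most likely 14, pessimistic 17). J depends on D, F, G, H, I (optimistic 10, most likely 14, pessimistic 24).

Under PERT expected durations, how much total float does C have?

2 days

te_A = (11 + 4·12 + 19)/6 = 78/6 = 13
te_B = (1 + 4·3 + 17)/6 = 30/6 = 5
te_C = (8 + 4·13 + 30)/6 = 90/6 = 15
te_D = (4 + 4·5 + 18)/6 = 42/6 = 7
te_E = (3 + 4·7 + 11)/6 = 42/6 = 7
te_F = (9 + 4·14 + 19)/6 = 84/6 = 14
te_G = (1 + 4·4 + 7)/6 = 24/6 = 4
te_H = (2 + 4·6 + 22)/6 = 48/6 = 8
te_I = (11 + 4·14 + 17)/6 = 84/6 = 14
te_J = (10 + 4·14 + 24)/6 = 90/6 = 15

Forward pass:
ES_A = 0; EF_A = 13
ES_B = 0; EF_B = 5
ES_C = max(EF_A=13, EF_B=5) = 13; EF_C = 13+15 = 28
ES_D = 13; EF_D = 13+7 = 20
ES_E = max(EF_A=13, EF_B=5) = 13; EF_E = 13+7 = 20
ES_F = max(EF_B=5, EF_E=20) = 20; EF_F = 20+14 = 34
ES_G = 28; EF_G = 28+4 = 32
ES_H = 20; EF_H = 20+8 = 28
ES_I = 5; EF_I = 5+14 = 19
ES_J = max(EF_D=20, EF_F=34, EF_G=32, EF_H=28, EF_I=19) = 34; EF_J = 34+15 = 49
Expected project duration μ = 49 days. Critical path: A → E → F → J.

Backward pass:
LF_J = 49; LS_J = 49−15 = 34
LF_I = LS_J = 34; LS_I = 34−14 = 20
LF_H = LS_J = 34; LS_H = 34−8 = 26
LF_G = LS_J = 34; LS_G = 34−4 = 30
LF_F = LS_J = 34; LS_F = 34−14 = 20
LF_E = min(LS_F=20, LS_H=26) = 20; LS_E = 20−7 = 13
LF_D = LS_J = 34; LS_D = 34−7 = 27
LF_C = LS_G = 30; LS_C = 30−15 = 15
LF_B = min(LS_C=15, LS_E=13, LS_F=20, LS_I=20) = 13; LS_B = 13−5 = 8
LF_A = min(LS_C=15, LS_D=27, LS_E=13) = 13; LS_A = 13−13 = 0
Slack_C = LS_C − ES_C = 15 − 13 = 2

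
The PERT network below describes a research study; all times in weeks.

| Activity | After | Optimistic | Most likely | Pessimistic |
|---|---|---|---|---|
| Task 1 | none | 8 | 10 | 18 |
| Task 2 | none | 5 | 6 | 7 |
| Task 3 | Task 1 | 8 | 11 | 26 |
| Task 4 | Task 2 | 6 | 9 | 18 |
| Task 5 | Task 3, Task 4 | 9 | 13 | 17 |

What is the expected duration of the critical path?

te_Task 1 = (8 + 4·10 + 18)/6 = 66/6 = 11
te_Task 2 = (5 + 4·6 + 7)/6 = 36/6 = 6
te_Task 3 = (8 + 4·11 + 26)/6 = 78/6 = 13
te_Task 4 = (6 + 4·9 + 18)/6 = 60/6 = 10
te_Task 5 = (9 + 4·13 + 17)/6 = 78/6 = 13

Forward pass:
ES_Task 1 = 0; EF_Task 1 = 11
ES_Task 2 = 0; EF_Task 2 = 6
ES_Task 3 = 11; EF_Task 3 = 11+13 = 24
ES_Task 4 = 6; EF_Task 4 = 6+10 = 16
ES_Task 5 = max(EF_Task 3=24, EF_Task 4=16) = 24; EF_Task 5 = 24+13 = 37
Expected project duration μ = 37 weeks. Critical path: Task 1 → Task 3 → Task 5.

37 weeks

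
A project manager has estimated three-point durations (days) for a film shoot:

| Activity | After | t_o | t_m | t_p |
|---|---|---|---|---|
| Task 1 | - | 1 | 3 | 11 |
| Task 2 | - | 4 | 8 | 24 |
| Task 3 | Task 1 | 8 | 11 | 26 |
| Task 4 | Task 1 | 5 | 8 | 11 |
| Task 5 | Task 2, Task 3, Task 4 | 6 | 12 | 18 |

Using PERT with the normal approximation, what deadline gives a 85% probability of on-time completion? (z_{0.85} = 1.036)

te_Task 1 = (1 + 4·3 + 11)/6 = 24/6 = 4; σ²_Task 1 = ((11−1)/6)² = 2.778
te_Task 2 = (4 + 4·8 + 24)/6 = 60/6 = 10; σ²_Task 2 = ((24−4)/6)² = 11.111
te_Task 3 = (8 + 4·11 + 26)/6 = 78/6 = 13; σ²_Task 3 = ((26−8)/6)² = 9.000
te_Task 4 = (5 + 4·8 + 11)/6 = 48/6 = 8; σ²_Task 4 = ((11−5)/6)² = 1.000
te_Task 5 = (6 + 4·12 + 18)/6 = 72/6 = 12; σ²_Task 5 = ((18−6)/6)² = 4.000

Forward pass:
ES_Task 1 = 0; EF_Task 1 = 4
ES_Task 2 = 0; EF_Task 2 = 10
ES_Task 3 = 4; EF_Task 3 = 4+13 = 17
ES_Task 4 = 4; EF_Task 4 = 4+8 = 12
ES_Task 5 = max(EF_Task 2=10, EF_Task 3=17, EF_Task 4=12) = 17; EF_Task 5 = 17+12 = 29
Expected project duration μ = 29 days. Critical path: Task 1 → Task 3 → Task 5.

Variance along critical path = 2.778 + 9.000 + 4.000 = 15.778; σ = 3.972 days.
D = μ + z·σ = 29 + 1.036·3.972 = 33.1 days

33.1 days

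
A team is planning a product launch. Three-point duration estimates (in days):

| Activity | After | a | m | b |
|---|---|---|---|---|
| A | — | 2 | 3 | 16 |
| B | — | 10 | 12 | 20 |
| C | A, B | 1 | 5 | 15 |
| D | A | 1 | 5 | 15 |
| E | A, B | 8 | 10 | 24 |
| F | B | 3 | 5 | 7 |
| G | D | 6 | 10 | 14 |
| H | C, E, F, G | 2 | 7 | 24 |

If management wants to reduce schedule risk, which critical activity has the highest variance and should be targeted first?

te_A = (2 + 4·3 + 16)/6 = 30/6 = 5; σ²_A = ((16−2)/6)² = 5.444
te_B = (10 + 4·12 + 20)/6 = 78/6 = 13; σ²_B = ((20−10)/6)² = 2.778
te_C = (1 + 4·5 + 15)/6 = 36/6 = 6; σ²_C = ((15−1)/6)² = 5.444
te_D = (1 + 4·5 + 15)/6 = 36/6 = 6; σ²_D = ((15−1)/6)² = 5.444
te_E = (8 + 4·10 + 24)/6 = 72/6 = 12; σ²_E = ((24−8)/6)² = 7.111
te_F = (3 + 4·5 + 7)/6 = 30/6 = 5; σ²_F = ((7−3)/6)² = 0.444
te_G = (6 + 4·10 + 14)/6 = 60/6 = 10; σ²_G = ((14−6)/6)² = 1.778
te_H = (2 + 4·7 + 24)/6 = 54/6 = 9; σ²_H = ((24−2)/6)² = 13.444

Forward pass:
ES_A = 0; EF_A = 5
ES_B = 0; EF_B = 13
ES_C = max(EF_A=5, EF_B=13) = 13; EF_C = 13+6 = 19
ES_D = 5; EF_D = 5+6 = 11
ES_E = max(EF_A=5, EF_B=13) = 13; EF_E = 13+12 = 25
ES_F = 13; EF_F = 13+5 = 18
ES_G = 11; EF_G = 11+10 = 21
ES_H = max(EF_C=19, EF_E=25, EF_F=18, EF_G=21) = 25; EF_H = 25+9 = 34
Expected project duration μ = 34 days. Critical path: B → E → H.

Variances on critical path: σ²_B=2.778, σ²_E=7.111, σ²_H=13.444.
Largest is σ²_H = 13.444.

H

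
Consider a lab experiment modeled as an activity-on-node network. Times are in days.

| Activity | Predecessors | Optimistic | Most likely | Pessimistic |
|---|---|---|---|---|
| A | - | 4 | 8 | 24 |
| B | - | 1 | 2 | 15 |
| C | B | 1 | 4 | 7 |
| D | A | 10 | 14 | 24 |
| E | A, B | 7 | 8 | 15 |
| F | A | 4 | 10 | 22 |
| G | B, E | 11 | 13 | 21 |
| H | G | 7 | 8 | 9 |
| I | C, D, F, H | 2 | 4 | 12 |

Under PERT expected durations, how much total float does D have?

16 days

te_A = (4 + 4·8 + 24)/6 = 60/6 = 10
te_B = (1 + 4·2 + 15)/6 = 24/6 = 4
te_C = (1 + 4·4 + 7)/6 = 24/6 = 4
te_D = (10 + 4·14 + 24)/6 = 90/6 = 15
te_E = (7 + 4·8 + 15)/6 = 54/6 = 9
te_F = (4 + 4·10 + 22)/6 = 66/6 = 11
te_G = (11 + 4·13 + 21)/6 = 84/6 = 14
te_H = (7 + 4·8 + 9)/6 = 48/6 = 8
te_I = (2 + 4·4 + 12)/6 = 30/6 = 5

Forward pass:
ES_A = 0; EF_A = 10
ES_B = 0; EF_B = 4
ES_C = 4; EF_C = 4+4 = 8
ES_D = 10; EF_D = 10+15 = 25
ES_E = max(EF_A=10, EF_B=4) = 10; EF_E = 10+9 = 19
ES_F = 10; EF_F = 10+11 = 21
ES_G = max(EF_B=4, EF_E=19) = 19; EF_G = 19+14 = 33
ES_H = 33; EF_H = 33+8 = 41
ES_I = max(EF_C=8, EF_D=25, EF_F=21, EF_H=41) = 41; EF_I = 41+5 = 46
Expected project duration μ = 46 days. Critical path: A → E → G → H → I.

Backward pass:
LF_I = 46; LS_I = 46−5 = 41
LF_H = LS_I = 41; LS_H = 41−8 = 33
LF_G = LS_H = 33; LS_G = 33−14 = 19
LF_F = LS_I = 41; LS_F = 41−11 = 30
LF_E = LS_G = 19; LS_E = 19−9 = 10
LF_D = LS_I = 41; LS_D = 41−15 = 26
LF_C = LS_I = 41; LS_C = 41−4 = 37
LF_B = min(LS_C=37, LS_E=10, LS_G=19) = 10; LS_B = 10−4 = 6
LF_A = min(LS_D=26, LS_E=10, LS_F=30) = 10; LS_A = 10−10 = 0
Slack_D = LS_D − ES_D = 26 − 10 = 16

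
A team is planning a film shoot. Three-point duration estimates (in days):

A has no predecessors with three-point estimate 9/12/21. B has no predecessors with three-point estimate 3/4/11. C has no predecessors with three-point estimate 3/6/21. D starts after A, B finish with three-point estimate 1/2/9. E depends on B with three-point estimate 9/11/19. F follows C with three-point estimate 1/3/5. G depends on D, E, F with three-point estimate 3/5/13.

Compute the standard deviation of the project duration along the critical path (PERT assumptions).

te_A = (9 + 4·12 + 21)/6 = 78/6 = 13; σ²_A = ((21−9)/6)² = 4.000
te_B = (3 + 4·4 + 11)/6 = 30/6 = 5; σ²_B = ((11−3)/6)² = 1.778
te_C = (3 + 4·6 + 21)/6 = 48/6 = 8; σ²_C = ((21−3)/6)² = 9.000
te_D = (1 + 4·2 + 9)/6 = 18/6 = 3; σ²_D = ((9−1)/6)² = 1.778
te_E = (9 + 4·11 + 19)/6 = 72/6 = 12; σ²_E = ((19−9)/6)² = 2.778
te_F = (1 + 4·3 + 5)/6 = 18/6 = 3; σ²_F = ((5−1)/6)² = 0.444
te_G = (3 + 4·5 + 13)/6 = 36/6 = 6; σ²_G = ((13−3)/6)² = 2.778

Forward pass:
ES_A = 0; EF_A = 13
ES_B = 0; EF_B = 5
ES_C = 0; EF_C = 8
ES_D = max(EF_A=13, EF_B=5) = 13; EF_D = 13+3 = 16
ES_E = 5; EF_E = 5+12 = 17
ES_F = 8; EF_F = 8+3 = 11
ES_G = max(EF_D=16, EF_E=17, EF_F=11) = 17; EF_G = 17+6 = 23
Expected project duration μ = 23 days. Critical path: B → E → G.

Variance along critical path = 1.778 + 2.778 + 2.778 = 7.333
σ = √7.333 = 2.708 days

2.71 days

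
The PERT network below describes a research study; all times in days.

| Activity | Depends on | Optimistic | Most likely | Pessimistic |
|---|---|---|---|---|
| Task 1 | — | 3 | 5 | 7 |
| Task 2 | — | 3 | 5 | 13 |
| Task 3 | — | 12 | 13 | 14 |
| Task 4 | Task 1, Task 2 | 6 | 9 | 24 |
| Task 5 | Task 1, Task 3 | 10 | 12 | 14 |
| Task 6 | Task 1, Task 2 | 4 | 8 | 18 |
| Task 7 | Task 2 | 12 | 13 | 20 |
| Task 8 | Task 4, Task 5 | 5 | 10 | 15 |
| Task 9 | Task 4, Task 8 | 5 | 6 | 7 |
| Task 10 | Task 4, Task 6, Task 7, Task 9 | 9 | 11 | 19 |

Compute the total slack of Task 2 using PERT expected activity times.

te_Task 1 = (3 + 4·5 + 7)/6 = 30/6 = 5
te_Task 2 = (3 + 4·5 + 13)/6 = 36/6 = 6
te_Task 3 = (12 + 4·13 + 14)/6 = 78/6 = 13
te_Task 4 = (6 + 4·9 + 24)/6 = 66/6 = 11
te_Task 5 = (10 + 4·12 + 14)/6 = 72/6 = 12
te_Task 6 = (4 + 4·8 + 18)/6 = 54/6 = 9
te_Task 7 = (12 + 4·13 + 20)/6 = 84/6 = 14
te_Task 8 = (5 + 4·10 + 15)/6 = 60/6 = 10
te_Task 9 = (5 + 4·6 + 7)/6 = 36/6 = 6
te_Task 10 = (9 + 4·11 + 19)/6 = 72/6 = 12

Forward pass:
ES_Task 1 = 0; EF_Task 1 = 5
ES_Task 2 = 0; EF_Task 2 = 6
ES_Task 3 = 0; EF_Task 3 = 13
ES_Task 4 = max(EF_Task 1=5, EF_Task 2=6) = 6; EF_Task 4 = 6+11 = 17
ES_Task 5 = max(EF_Task 1=5, EF_Task 3=13) = 13; EF_Task 5 = 13+12 = 25
ES_Task 6 = max(EF_Task 1=5, EF_Task 2=6) = 6; EF_Task 6 = 6+9 = 15
ES_Task 7 = 6; EF_Task 7 = 6+14 = 20
ES_Task 8 = max(EF_Task 4=17, EF_Task 5=25) = 25; EF_Task 8 = 25+10 = 35
ES_Task 9 = max(EF_Task 4=17, EF_Task 8=35) = 35; EF_Task 9 = 35+6 = 41
ES_Task 10 = max(EF_Task 4=17, EF_Task 6=15, EF_Task 7=20, EF_Task 9=41) = 41; EF_Task 10 = 41+12 = 53
Expected project duration μ = 53 days. Critical path: Task 3 → Task 5 → Task 8 → Task 9 → Task 10.

Backward pass:
LF_Task 10 = 53; LS_Task 10 = 53−12 = 41
LF_Task 9 = LS_Task 10 = 41; LS_Task 9 = 41−6 = 35
LF_Task 8 = LS_Task 9 = 35; LS_Task 8 = 35−10 = 25
LF_Task 7 = LS_Task 10 = 41; LS_Task 7 = 41−14 = 27
LF_Task 6 = LS_Task 10 = 41; LS_Task 6 = 41−9 = 32
LF_Task 5 = LS_Task 8 = 25; LS_Task 5 = 25−12 = 13
LF_Task 4 = min(LS_Task 8=25, LS_Task 9=35, LS_Task 10=41) = 25; LS_Task 4 = 25−11 = 14
LF_Task 3 = LS_Task 5 = 13; LS_Task 3 = 13−13 = 0
LF_Task 2 = min(LS_Task 4=14, LS_Task 6=32, LS_Task 7=27) = 14; LS_Task 2 = 14−6 = 8
LF_Task 1 = min(LS_Task 4=14, LS_Task 5=13, LS_Task 6=32) = 13; LS_Task 1 = 13−5 = 8
Slack_Task 2 = LS_Task 2 − ES_Task 2 = 8 − 0 = 8

8 days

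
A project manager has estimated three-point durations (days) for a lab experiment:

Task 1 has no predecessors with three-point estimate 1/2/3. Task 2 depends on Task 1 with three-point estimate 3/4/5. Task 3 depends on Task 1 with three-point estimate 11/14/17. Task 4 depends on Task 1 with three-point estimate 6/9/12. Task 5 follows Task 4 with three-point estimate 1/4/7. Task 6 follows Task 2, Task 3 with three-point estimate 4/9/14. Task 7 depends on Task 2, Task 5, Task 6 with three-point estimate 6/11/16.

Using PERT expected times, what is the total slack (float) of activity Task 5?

te_Task 1 = (1 + 4·2 + 3)/6 = 12/6 = 2
te_Task 2 = (3 + 4·4 + 5)/6 = 24/6 = 4
te_Task 3 = (11 + 4·14 + 17)/6 = 84/6 = 14
te_Task 4 = (6 + 4·9 + 12)/6 = 54/6 = 9
te_Task 5 = (1 + 4·4 + 7)/6 = 24/6 = 4
te_Task 6 = (4 + 4·9 + 14)/6 = 54/6 = 9
te_Task 7 = (6 + 4·11 + 16)/6 = 66/6 = 11

Forward pass:
ES_Task 1 = 0; EF_Task 1 = 2
ES_Task 2 = 2; EF_Task 2 = 2+4 = 6
ES_Task 3 = 2; EF_Task 3 = 2+14 = 16
ES_Task 4 = 2; EF_Task 4 = 2+9 = 11
ES_Task 5 = 11; EF_Task 5 = 11+4 = 15
ES_Task 6 = max(EF_Task 2=6, EF_Task 3=16) = 16; EF_Task 6 = 16+9 = 25
ES_Task 7 = max(EF_Task 2=6, EF_Task 5=15, EF_Task 6=25) = 25; EF_Task 7 = 25+11 = 36
Expected project duration μ = 36 days. Critical path: Task 1 → Task 3 → Task 6 → Task 7.

Backward pass:
LF_Task 7 = 36; LS_Task 7 = 36−11 = 25
LF_Task 6 = LS_Task 7 = 25; LS_Task 6 = 25−9 = 16
LF_Task 5 = LS_Task 7 = 25; LS_Task 5 = 25−4 = 21
LF_Task 4 = LS_Task 5 = 21; LS_Task 4 = 21−9 = 12
LF_Task 3 = LS_Task 6 = 16; LS_Task 3 = 16−14 = 2
LF_Task 2 = min(LS_Task 6=16, LS_Task 7=25) = 16; LS_Task 2 = 16−4 = 12
LF_Task 1 = min(LS_Task 2=12, LS_Task 3=2, LS_Task 4=12) = 2; LS_Task 1 = 2−2 = 0
Slack_Task 5 = LS_Task 5 − ES_Task 5 = 21 − 11 = 10

10 days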